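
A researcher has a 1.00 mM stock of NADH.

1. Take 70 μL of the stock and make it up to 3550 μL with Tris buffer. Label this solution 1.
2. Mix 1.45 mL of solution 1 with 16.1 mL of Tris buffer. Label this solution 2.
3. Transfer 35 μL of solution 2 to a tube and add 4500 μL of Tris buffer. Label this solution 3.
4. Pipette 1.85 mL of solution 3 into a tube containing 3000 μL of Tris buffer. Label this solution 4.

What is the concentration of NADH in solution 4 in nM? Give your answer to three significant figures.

4.80 nM

Step 1: 70 μL brought to 3550 μL → factor 3550/70 = 50.714
Step 2: 1.45 mL + 16.1 mL = 17.55 mL total → factor 17.55/1.45 = 12.103
Step 3: 35 μL + 4500 μL = 4535 μL total → factor 4535/35 = 129.57
Step 4: 1.85 mL + 3000 μL = 4.85 mL total → factor 4.85/1.85 = 2.6216
Overall dilution factor = 50.714 × 12.103 × 129.57 × 2.6216 = 2.0851 × 10^5
Final = 1.00 mM / 2.0851 × 10^5 = 4.796 × 10^-6 mM = 4.80 nM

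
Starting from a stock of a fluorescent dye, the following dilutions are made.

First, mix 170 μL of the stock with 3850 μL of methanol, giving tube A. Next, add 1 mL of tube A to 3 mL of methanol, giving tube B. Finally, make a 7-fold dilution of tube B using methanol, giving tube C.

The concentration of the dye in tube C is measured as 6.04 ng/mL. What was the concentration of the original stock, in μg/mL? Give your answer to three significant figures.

4.00 μg/mL

Step 1: 170 μL + 3850 μL = 4020 μL total → factor 4020/170 = 23.647
Step 2: 1 mL + 3 mL = 4 mL total → factor 4/1 = 4
Step 3: 7-fold → factor 7
Overall dilution factor = 23.647 × 4 × 7 = 662.12
Stock = 6.04 ng/mL × 662.12 = 3999 ng/mL = 4.00 μg/mL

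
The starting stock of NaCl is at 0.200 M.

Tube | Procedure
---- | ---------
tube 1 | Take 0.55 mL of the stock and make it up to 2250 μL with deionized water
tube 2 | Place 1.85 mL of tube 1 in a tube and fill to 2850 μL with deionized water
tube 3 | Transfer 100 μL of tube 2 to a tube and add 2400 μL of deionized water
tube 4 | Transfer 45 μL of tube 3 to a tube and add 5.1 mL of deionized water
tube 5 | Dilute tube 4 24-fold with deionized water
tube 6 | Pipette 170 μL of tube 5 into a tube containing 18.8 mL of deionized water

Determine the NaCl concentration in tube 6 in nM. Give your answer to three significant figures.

4.15 nM

Step 1: 0.55 mL brought to 2250 μL → factor 2.25/0.55 = 4.0909
Step 2: 1.85 mL brought to 2850 μL → factor 2.85/1.85 = 1.5405
Step 3: 100 μL + 2400 μL = 2500 μL total → factor 2500/100 = 25
Step 4: 45 μL + 5.1 mL = 5145 μL total → factor 5145/45 = 114.33
Step 5: 24-fold → factor 24
Step 6: 170 μL + 18.8 mL = 18970 μL total → factor 18970/170 = 111.59
Overall dilution factor = 4.0909 × 1.5405 × 25 × 114.33 × 24 × 111.59 = 4.8243 × 10^7
Final = 0.200 M / 4.8243 × 10^7 = 4.146 × 10^-9 M = 4.15 nM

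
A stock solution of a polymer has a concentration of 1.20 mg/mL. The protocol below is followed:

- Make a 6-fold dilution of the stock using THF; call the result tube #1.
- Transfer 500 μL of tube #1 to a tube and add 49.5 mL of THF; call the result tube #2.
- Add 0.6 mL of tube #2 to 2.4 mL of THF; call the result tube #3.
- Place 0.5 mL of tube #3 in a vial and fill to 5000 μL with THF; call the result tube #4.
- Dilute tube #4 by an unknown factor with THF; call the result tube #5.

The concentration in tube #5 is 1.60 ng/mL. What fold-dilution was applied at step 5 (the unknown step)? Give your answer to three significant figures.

Step 1: 6-fold → factor 6
Step 2: 500 μL + 49.5 mL = 50000 μL total → factor 50000/500 = 100
Step 3: 0.6 mL + 2.4 mL = 3 mL total → factor 3/0.6 = 5
Step 4: 0.5 mL brought to 5000 μL → factor 5/0.5 = 10
Step 5: unknown factor x
Product of known-step factors = 30000
Overall factor = 1.20 mg/mL / (1.60 ng/mL) = 7.5 × 10^5
x = 7.5 × 10^5 / 30000 = 25.0

25.0-fold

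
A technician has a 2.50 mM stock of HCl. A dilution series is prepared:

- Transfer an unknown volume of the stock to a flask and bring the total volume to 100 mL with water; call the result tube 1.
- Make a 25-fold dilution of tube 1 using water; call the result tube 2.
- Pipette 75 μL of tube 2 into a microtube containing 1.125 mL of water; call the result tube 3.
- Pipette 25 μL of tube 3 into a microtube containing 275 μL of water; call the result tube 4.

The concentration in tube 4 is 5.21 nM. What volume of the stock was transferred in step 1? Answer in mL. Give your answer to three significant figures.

Step 1: v brought to 100 mL → factor = 100 mL/v
Step 2: 25-fold → factor 25
Step 3: 75 μL + 1.125 mL = 1200 μL total → factor 1200/75 = 16
Step 4: 25 μL + 275 μL = 300 μL total → factor 300/25 = 12
Product of known-step factors = 4800
Overall factor = 2.50 mM / (5.21 nM) = 4.7985 × 10^5
Step-1 factor = 4.7985 × 10^5 / 4800 = 99.968
v = 100 mL / 99.968 = 1.00 mL

1.00 mL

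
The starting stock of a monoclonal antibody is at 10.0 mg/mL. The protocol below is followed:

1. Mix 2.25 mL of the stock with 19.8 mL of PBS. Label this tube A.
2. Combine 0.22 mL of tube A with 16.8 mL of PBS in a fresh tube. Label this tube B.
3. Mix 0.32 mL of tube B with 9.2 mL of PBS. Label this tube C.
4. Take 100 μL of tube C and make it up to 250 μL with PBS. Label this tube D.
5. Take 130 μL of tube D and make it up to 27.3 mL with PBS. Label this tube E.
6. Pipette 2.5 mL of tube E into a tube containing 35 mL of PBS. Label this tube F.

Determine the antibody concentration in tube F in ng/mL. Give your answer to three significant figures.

0.0563 ng/mL

Step 1: 2.25 mL + 19.8 mL = 22.05 mL total → factor 22.05/2.25 = 9.8
Step 2: 0.22 mL + 16.8 mL = 17.02 mL total → factor 17.02/0.22 = 77.364
Step 3: 0.32 mL + 9.2 mL = 9.52 mL total → factor 9.52/0.32 = 29.75
Step 4: 100 μL brought to 250 μL → factor 250/100 = 2.5
Step 5: 130 μL brought to 27.3 mL → factor 27300/130 = 210
Step 6: 2.5 mL + 35 mL = 37.5 mL total → factor 37.5/2.5 = 15
Overall dilution factor = 9.8 × 77.364 × 29.75 × 2.5 × 210 × 15 = 1.7762 × 10^8
Final = 10.0 mg/mL / 1.7762 × 10^8 = 5.630 × 10^-8 mg/mL = 0.0563 ng/mL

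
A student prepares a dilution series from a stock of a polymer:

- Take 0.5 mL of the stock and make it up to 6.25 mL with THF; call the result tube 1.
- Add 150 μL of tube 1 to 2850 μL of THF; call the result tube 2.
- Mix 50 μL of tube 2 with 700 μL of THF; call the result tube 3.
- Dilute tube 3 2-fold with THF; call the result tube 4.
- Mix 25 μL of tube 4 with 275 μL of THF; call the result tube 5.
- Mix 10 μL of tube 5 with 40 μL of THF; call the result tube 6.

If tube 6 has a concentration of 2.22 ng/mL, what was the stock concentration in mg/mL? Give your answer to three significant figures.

0.999 mg/mL

Step 1: 0.5 mL brought to 6.25 mL → factor 6.25/0.5 = 12.5
Step 2: 150 μL + 2850 μL = 3000 μL total → factor 3000/150 = 20
Step 3: 50 μL + 700 μL = 750 μL total → factor 750/50 = 15
Step 4: 2-fold → factor 2
Step 5: 25 μL + 275 μL = 300 μL total → factor 300/25 = 12
Step 6: 10 μL + 40 μL = 50 μL total → factor 50/10 = 5
Overall dilution factor = 12.5 × 20 × 15 × 2 × 12 × 5 = 4.5 × 10^5
Stock = 2.22 ng/mL × 4.5 × 10^5 = 9.990 × 10^5 ng/mL = 0.999 mg/mL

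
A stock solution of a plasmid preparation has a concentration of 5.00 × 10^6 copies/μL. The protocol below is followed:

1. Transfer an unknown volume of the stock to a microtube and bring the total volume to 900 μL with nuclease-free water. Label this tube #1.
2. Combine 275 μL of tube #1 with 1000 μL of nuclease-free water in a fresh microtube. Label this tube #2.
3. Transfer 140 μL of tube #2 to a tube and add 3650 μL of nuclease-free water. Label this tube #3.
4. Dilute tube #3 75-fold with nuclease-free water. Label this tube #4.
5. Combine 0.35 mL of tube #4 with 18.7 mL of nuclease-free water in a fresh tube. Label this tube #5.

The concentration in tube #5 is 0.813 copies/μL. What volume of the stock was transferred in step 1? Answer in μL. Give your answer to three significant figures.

75.0 μL

Step 1: v brought to 900 μL → factor = 900 μL/v
Step 2: 275 μL + 1000 μL = 1275 μL total → factor 1275/275 = 4.6364
Step 3: 140 μL + 3650 μL = 3790 μL total → factor 3790/140 = 27.071
Step 4: 75-fold → factor 75
Step 5: 0.35 mL + 18.7 mL = 19.05 mL total → factor 19.05/0.35 = 54.429
Product of known-step factors = 5.1236 × 10^5
Overall factor = 5.00 × 10^6 copies/μL / (0.813 copies/μL) = 6.1501 × 10^6
Step-1 factor = 6.1501 × 10^6 / 5.1236 × 10^5 = 12.003
v = 900 μL / 12.003 = 75.0 μL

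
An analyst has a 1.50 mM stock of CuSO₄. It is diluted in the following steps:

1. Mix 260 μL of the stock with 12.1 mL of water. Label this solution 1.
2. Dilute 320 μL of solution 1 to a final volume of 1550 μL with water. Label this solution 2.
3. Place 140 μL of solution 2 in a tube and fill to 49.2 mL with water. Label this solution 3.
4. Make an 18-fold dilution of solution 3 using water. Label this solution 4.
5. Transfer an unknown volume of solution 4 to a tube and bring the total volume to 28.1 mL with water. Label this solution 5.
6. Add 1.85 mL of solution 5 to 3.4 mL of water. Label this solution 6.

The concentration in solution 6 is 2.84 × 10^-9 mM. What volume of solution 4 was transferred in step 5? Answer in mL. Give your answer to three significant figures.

Step 1: 260 μL + 12.1 mL = 12360 μL total → factor 12360/260 = 47.538
Step 2: 320 μL brought to 1550 μL → factor 1550/320 = 4.8438
Step 3: 140 μL brought to 49.2 mL → factor 49200/140 = 351.43
Step 4: 18-fold → factor 18
Step 5: v brought to 28.1 mL → factor = 28.1 mL/v
Step 6: 1.85 mL + 3.4 mL = 5.25 mL total → factor 5.25/1.85 = 2.8378
Product of known-step factors = 4.1336 × 10^6
Overall factor = 1.50 mM / (2.84 × 10^-9 mM) = 5.2817 × 10^8
Step-5 factor = 5.2817 × 10^8 / 4.1336 × 10^6 = 127.78
v = 28.1 mL / 127.78 = 0.220 mL

0.220 mL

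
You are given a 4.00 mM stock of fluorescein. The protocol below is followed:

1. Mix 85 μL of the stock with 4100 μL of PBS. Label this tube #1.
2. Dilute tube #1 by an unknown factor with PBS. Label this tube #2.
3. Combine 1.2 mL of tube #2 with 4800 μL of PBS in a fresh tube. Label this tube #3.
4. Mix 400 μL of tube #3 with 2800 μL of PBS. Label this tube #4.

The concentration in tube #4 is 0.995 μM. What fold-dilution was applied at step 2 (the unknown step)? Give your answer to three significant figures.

Step 1: 85 μL + 4100 μL = 4185 μL total → factor 4185/85 = 49.235
Step 2: unknown factor x
Step 3: 1.2 mL + 4800 μL = 6 mL total → factor 6/1.2 = 5
Step 4: 400 μL + 2800 μL = 3200 μL total → factor 3200/400 = 8
Product of known-step factors = 1969.4
Overall factor = 4.00 mM / (0.995 μM) = 4020.1
x = 4020.1 / 1969.4 = 2.04

2.04-fold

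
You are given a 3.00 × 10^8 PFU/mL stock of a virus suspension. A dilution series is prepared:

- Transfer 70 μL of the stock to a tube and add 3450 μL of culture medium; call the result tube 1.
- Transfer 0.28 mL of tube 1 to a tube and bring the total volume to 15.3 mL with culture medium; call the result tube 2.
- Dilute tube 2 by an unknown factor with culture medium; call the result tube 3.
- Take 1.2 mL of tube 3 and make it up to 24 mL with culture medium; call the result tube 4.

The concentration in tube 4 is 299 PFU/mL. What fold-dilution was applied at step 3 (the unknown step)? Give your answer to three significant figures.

18.3-fold

Step 1: 70 μL + 3450 μL = 3520 μL total → factor 3520/70 = 50.286
Step 2: 0.28 mL brought to 15.3 mL → factor 15.3/0.28 = 54.643
Step 3: unknown factor x
Step 4: 1.2 mL brought to 24 mL → factor 24/1.2 = 20
Product of known-step factors = 54955
Overall factor = 3.00 × 10^8 PFU/mL / (299 PFU/mL) = 1.0033 × 10^6
x = 1.0033 × 10^6 / 54955 = 18.3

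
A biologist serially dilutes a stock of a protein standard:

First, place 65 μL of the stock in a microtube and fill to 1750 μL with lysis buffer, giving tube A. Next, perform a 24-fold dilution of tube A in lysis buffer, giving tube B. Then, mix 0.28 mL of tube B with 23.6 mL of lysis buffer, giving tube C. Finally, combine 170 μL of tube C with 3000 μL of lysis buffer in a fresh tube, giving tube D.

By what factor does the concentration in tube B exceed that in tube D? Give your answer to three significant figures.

Step 1: 65 μL brought to 1750 μL → factor 1750/65 = 26.923
Step 2: 24-fold → factor 24
Step 3: 0.28 mL + 23.6 mL = 23.88 mL total → factor 23.88/0.28 = 85.286
Step 4: 170 μL + 3000 μL = 3170 μL total → factor 3170/170 = 18.647
Dilution factor to tube B = 646.15; to tube D = 1.0276 × 10^6
[tube B]/[tube D] = (factor to tube D)/(factor to tube B) = 1.0276 × 10^6/646.15 = 1.59 × 10^3

1.59 × 10^3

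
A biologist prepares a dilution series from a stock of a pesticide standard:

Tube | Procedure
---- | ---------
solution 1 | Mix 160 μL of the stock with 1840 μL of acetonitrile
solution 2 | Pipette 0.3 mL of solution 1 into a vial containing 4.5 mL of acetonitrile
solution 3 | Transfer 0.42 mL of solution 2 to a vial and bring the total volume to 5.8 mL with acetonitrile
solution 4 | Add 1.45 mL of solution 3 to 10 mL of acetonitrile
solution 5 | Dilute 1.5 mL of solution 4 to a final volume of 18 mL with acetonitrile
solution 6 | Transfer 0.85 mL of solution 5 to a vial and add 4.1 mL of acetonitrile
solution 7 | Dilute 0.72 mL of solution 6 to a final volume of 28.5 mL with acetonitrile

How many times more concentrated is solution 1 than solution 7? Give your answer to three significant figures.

4.83 × 10^6

Step 1: 160 μL + 1840 μL = 2000 μL total → factor 2000/160 = 12.5
Step 2: 0.3 mL + 4.5 mL = 4.8 mL total → factor 4.8/0.3 = 16
Step 3: 0.42 mL brought to 5.8 mL → factor 5.8/0.42 = 13.81
Step 4: 1.45 mL + 10 mL = 11.45 mL total → factor 11.45/1.45 = 7.8966
Step 5: 1.5 mL brought to 18 mL → factor 18/1.5 = 12
Step 6: 0.85 mL + 4.1 mL = 4.95 mL total → factor 4.95/0.85 = 5.8235
Step 7: 0.72 mL brought to 28.5 mL → factor 28.5/0.72 = 39.583
Dilution factor to solution 1 = 12.5; to solution 7 = 6.0329 × 10^7
[solution 1]/[solution 7] = (factor to solution 7)/(factor to solution 1) = 6.0329 × 10^7/12.5 = 4.83 × 10^6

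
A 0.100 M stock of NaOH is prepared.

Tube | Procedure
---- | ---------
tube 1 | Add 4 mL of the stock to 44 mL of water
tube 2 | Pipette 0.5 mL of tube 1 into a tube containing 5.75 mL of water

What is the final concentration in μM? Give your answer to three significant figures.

Step 1: 4 mL + 44 mL = 48 mL total → factor 48/4 = 12
Step 2: 0.5 mL + 5.75 mL = 6.25 mL total → factor 6.25/0.5 = 12.5
Overall dilution factor = 12 × 12.5 = 150
Final = 0.100 M / 150 = 0.0006667 M = 667 μM

667 μM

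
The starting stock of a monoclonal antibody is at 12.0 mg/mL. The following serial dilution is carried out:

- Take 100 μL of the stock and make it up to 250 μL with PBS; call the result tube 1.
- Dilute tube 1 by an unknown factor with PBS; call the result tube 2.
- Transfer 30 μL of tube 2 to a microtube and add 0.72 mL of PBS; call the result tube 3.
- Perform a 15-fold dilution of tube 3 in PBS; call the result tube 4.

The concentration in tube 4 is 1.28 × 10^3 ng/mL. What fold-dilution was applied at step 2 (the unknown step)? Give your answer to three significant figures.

Step 1: 100 μL brought to 250 μL → factor 250/100 = 2.5
Step 2: unknown factor x
Step 3: 30 μL + 0.72 mL = 750 μL total → factor 750/30 = 25
Step 4: 15-fold → factor 15
Product of known-step factors = 937.5
Overall factor = 12.0 mg/mL / (1.28 × 10^3 ng/mL) = 9375
x = 9375 / 937.5 = 10.0

10.0-fold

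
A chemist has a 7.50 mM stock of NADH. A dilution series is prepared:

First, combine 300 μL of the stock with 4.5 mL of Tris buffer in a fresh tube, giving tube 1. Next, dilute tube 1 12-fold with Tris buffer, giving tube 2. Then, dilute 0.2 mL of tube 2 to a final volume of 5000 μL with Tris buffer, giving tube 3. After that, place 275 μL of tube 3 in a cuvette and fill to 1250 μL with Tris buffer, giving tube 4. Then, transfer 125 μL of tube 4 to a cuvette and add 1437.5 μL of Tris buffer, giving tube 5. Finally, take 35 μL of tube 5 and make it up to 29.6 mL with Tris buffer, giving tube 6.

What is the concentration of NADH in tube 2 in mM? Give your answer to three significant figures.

0.0391 mM

Step 1: 300 μL + 4.5 mL = 4800 μL total → factor 4800/300 = 16
Step 2: 12-fold → factor 12
Dilution factor through tube 2 = 16 × 12 = 192
[tube 2] = 7.50 mM / 192 = 0.0391 mM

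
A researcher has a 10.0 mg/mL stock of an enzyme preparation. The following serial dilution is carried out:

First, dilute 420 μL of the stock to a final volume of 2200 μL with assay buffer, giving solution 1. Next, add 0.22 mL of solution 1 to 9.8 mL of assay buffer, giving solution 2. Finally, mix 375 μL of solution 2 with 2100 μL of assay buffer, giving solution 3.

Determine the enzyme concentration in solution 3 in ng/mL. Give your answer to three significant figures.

6.35 × 10^3 ng/mL

Step 1: 420 μL brought to 2200 μL → factor 2200/420 = 5.2381
Step 2: 0.22 mL + 9.8 mL = 10.02 mL total → factor 10.02/0.22 = 45.545
Step 3: 375 μL + 2100 μL = 2475 μL total → factor 2475/375 = 6.6
Overall dilution factor = 5.2381 × 45.545 × 6.6 = 1574.6
Final = 10.0 mg/mL / 1574.6 = 0.006351 mg/mL = 6.35 × 10^3 ng/mL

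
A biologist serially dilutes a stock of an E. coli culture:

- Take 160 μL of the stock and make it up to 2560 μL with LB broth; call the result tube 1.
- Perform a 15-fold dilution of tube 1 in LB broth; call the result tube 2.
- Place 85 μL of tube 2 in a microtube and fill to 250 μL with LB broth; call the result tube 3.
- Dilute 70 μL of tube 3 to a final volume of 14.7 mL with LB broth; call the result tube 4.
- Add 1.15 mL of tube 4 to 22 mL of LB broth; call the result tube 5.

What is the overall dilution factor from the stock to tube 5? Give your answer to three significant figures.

2.98 × 10^6

Step 1: 160 μL brought to 2560 μL → factor 2560/160 = 16
Step 2: 15-fold → factor 15
Step 3: 85 μL brought to 250 μL → factor 250/85 = 2.9412
Step 4: 70 μL brought to 14.7 mL → factor 14700/70 = 210
Step 5: 1.15 mL + 22 mL = 23.15 mL total → factor 23.15/1.15 = 20.13
Overall dilution factor = 16 × 15 × 2.9412 × 210 × 20.13 = 2.984 × 10^6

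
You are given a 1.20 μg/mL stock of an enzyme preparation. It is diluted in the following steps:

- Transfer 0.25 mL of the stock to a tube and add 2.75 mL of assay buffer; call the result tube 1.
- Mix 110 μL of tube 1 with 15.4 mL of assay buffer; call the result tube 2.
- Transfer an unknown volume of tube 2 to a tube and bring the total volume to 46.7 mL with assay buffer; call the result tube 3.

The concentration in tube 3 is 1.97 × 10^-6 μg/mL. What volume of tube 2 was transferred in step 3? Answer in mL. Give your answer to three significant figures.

Step 1: 0.25 mL + 2.75 mL = 3 mL total → factor 3/0.25 = 12
Step 2: 110 μL + 15.4 mL = 15510 μL total → factor 15510/110 = 141
Step 3: v brought to 46.7 mL → factor = 46.7 mL/v
Product of known-step factors = 1692
Overall factor = 1.20 μg/mL / (1.97 × 10^-6 μg/mL) = 6.0914 × 10^5
Step-3 factor = 6.0914 × 10^5 / 1692 = 360.01
v = 46.7 mL / 360.01 = 0.130 mL

0.130 mL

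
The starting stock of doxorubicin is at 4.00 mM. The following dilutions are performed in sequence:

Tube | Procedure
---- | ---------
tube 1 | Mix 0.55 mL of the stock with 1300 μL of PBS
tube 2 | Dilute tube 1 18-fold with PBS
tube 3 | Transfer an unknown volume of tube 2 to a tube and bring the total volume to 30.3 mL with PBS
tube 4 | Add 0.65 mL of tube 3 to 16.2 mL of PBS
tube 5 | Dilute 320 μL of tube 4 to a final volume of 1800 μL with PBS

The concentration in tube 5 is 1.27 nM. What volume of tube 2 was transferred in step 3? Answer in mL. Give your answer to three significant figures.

Step 1: 0.55 mL + 1300 μL = 1.85 mL total → factor 1.85/0.55 = 3.3636
Step 2: 18-fold → factor 18
Step 3: v brought to 30.3 mL → factor = 30.3 mL/v
Step 4: 0.65 mL + 16.2 mL = 16.85 mL total → factor 16.85/0.65 = 25.923
Step 5: 320 μL brought to 1800 μL → factor 1800/320 = 5.625
Product of known-step factors = 8828.6
Overall factor = 4.00 mM / (1.27 nM) = 3.1496 × 10^6
Step-3 factor = 3.1496 × 10^6 / 8828.6 = 356.75
v = 30.3 mL / 356.75 = 0.0849 mL

0.0849 mL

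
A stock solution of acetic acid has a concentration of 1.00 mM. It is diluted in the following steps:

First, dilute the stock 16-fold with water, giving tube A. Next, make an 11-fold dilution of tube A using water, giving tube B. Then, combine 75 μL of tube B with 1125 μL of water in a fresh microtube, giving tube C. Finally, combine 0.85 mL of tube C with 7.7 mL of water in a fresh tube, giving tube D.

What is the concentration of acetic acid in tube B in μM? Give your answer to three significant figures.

Step 1: 16-fold → factor 16
Step 2: 11-fold → factor 11
Dilution factor through tube B = 16 × 11 = 176
[tube B] = 1.00 mM / 176 = 0.005682 mM = 5.68 μM

5.68 μM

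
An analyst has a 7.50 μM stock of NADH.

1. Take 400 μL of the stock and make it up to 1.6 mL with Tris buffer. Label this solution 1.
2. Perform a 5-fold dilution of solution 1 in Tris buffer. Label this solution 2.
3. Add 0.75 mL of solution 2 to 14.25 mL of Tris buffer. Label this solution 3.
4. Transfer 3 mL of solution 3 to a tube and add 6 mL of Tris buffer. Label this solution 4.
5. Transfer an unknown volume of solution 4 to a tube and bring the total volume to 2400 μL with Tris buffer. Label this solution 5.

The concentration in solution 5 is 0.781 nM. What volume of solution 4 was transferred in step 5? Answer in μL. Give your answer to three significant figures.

300 μL

Step 1: 400 μL brought to 1.6 mL → factor 1600/400 = 4
Step 2: 5-fold → factor 5
Step 3: 0.75 mL + 14.25 mL = 15 mL total → factor 15/0.75 = 20
Step 4: 3 mL + 6 mL = 9 mL total → factor 9/3 = 3
Step 5: v brought to 2400 μL → factor = 2400 μL/v
Product of known-step factors = 1200
Overall factor = 7.50 μM / (0.781 nM) = 9603.1
Step-5 factor = 9603.1 / 1200 = 8.0026
v = 2400 μL / 8.0026 = 300 μL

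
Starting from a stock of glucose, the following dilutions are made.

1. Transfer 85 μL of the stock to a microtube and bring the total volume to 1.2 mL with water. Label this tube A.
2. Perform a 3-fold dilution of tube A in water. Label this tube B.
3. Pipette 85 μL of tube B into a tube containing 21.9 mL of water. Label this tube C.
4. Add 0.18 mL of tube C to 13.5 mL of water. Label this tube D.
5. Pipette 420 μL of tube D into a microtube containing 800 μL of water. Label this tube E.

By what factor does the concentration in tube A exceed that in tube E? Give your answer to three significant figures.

Step 1: 85 μL brought to 1.2 mL → factor 1200/85 = 14.118
Step 2: 3-fold → factor 3
Step 3: 85 μL + 21.9 mL = 21985 μL total → factor 21985/85 = 258.65
Step 4: 0.18 mL + 13.5 mL = 13.68 mL total → factor 13.68/0.18 = 76
Step 5: 420 μL + 800 μL = 1220 μL total → factor 1220/420 = 2.9048
Dilution factor to tube A = 14.118; to tube E = 2.4183 × 10^6
[tube A]/[tube E] = (factor to tube E)/(factor to tube A) = 2.4183 × 10^6/14.118 = 1.71 × 10^5

1.71 × 10^5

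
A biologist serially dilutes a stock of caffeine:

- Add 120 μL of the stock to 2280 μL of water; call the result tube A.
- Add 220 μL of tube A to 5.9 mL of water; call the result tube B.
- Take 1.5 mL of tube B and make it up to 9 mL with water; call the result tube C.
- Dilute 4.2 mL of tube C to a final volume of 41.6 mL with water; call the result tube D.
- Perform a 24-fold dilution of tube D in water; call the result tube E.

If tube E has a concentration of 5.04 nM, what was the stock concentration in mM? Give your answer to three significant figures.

Step 1: 120 μL + 2280 μL = 2400 μL total → factor 2400/120 = 20
Step 2: 220 μL + 5.9 mL = 6120 μL total → factor 6120/220 = 27.818
Step 3: 1.5 mL brought to 9 mL → factor 9/1.5 = 6
Step 4: 4.2 mL brought to 41.6 mL → factor 41.6/4.2 = 9.9048
Step 5: 24-fold → factor 24
Overall dilution factor = 20 × 27.818 × 6 × 9.9048 × 24 = 7.9353 × 10^5
Stock = 5.04 nM × 7.9353 × 10^5 = 3.999 × 10^6 nM = 4.00 mM

4.00 mM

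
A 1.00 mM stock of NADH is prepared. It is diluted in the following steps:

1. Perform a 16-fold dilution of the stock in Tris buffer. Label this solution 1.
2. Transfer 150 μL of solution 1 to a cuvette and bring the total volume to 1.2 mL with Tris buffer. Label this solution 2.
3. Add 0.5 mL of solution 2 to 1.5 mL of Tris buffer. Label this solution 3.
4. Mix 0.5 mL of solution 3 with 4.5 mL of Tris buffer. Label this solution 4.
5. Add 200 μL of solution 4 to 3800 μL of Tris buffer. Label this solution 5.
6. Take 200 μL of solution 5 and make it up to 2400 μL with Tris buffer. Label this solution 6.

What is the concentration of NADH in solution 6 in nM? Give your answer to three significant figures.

Step 1: 16-fold → factor 16
Step 2: 150 μL brought to 1.2 mL → factor 1200/150 = 8
Step 3: 0.5 mL + 1.5 mL = 2 mL total → factor 2/0.5 = 4
Step 4: 0.5 mL + 4.5 mL = 5 mL total → factor 5/0.5 = 10
Step 5: 200 μL + 3800 μL = 4000 μL total → factor 4000/200 = 20
Step 6: 200 μL brought to 2400 μL → factor 2400/200 = 12
Overall dilution factor = 16 × 8 × 4 × 10 × 20 × 12 = 1.2288 × 10^6
Final = 1.00 mM / 1.2288 × 10^6 = 8.138 × 10^-7 mM = 0.814 nM

0.814 nM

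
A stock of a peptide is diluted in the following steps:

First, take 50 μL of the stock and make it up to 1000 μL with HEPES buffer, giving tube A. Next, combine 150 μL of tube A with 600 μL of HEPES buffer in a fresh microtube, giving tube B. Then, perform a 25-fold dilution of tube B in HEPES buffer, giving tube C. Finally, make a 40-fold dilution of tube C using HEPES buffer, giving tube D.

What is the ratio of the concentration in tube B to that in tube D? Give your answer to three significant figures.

Step 1: 50 μL brought to 1000 μL → factor 1000/50 = 20
Step 2: 150 μL + 600 μL = 750 μL total → factor 750/150 = 5
Step 3: 25-fold → factor 25
Step 4: 40-fold → factor 40
Dilution factor to tube B = 100; to tube D = 1 × 10^5
[tube B]/[tube D] = (factor to tube D)/(factor to tube B) = 1 × 10^5/100 = 1.00 × 10^3

1.00 × 10^3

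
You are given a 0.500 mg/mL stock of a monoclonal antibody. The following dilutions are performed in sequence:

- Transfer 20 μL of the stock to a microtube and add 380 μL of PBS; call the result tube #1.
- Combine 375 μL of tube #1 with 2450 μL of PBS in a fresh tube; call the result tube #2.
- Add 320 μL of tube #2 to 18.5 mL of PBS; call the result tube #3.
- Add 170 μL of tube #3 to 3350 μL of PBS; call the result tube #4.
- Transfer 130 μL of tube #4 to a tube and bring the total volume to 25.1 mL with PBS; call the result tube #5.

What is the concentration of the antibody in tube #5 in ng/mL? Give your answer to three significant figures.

0.0141 ng/mL

Step 1: 20 μL + 380 μL = 400 μL total → factor 400/20 = 20
Step 2: 375 μL + 2450 μL = 2825 μL total → factor 2825/375 = 7.5333
Step 3: 320 μL + 18.5 mL = 18820 μL total → factor 18820/320 = 58.812
Step 4: 170 μL + 3350 μL = 3520 μL total → factor 3520/170 = 20.706
Step 5: 130 μL brought to 25.1 mL → factor 25100/130 = 193.08
Overall dilution factor = 20 × 7.5333 × 58.812 × 20.706 × 193.08 = 3.5425 × 10^7
Final = 0.500 mg/mL / 3.5425 × 10^7 = 1.411 × 10^-8 mg/mL = 0.0141 ng/mL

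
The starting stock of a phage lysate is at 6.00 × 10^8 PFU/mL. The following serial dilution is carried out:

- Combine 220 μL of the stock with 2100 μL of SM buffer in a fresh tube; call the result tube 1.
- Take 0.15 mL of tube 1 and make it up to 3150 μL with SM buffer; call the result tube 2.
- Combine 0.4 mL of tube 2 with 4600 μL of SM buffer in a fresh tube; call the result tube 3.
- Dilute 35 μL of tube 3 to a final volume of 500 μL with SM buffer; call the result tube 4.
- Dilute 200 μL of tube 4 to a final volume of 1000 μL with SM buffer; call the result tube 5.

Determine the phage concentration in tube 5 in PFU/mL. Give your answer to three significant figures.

3.03 × 10^3 PFU/mL

Step 1: 220 μL + 2100 μL = 2320 μL total → factor 2320/220 = 10.545
Step 2: 0.15 mL brought to 3150 μL → factor 3.15/0.15 = 21
Step 3: 0.4 mL + 4600 μL = 5 mL total → factor 5/0.4 = 12.5
Step 4: 35 μL brought to 500 μL → factor 500/35 = 14.286
Step 5: 200 μL brought to 1000 μL → factor 1000/200 = 5
Overall dilution factor = 10.545 × 21 × 12.5 × 14.286 × 5 = 1.9773 × 10^5
Final = 6.00 × 10^8 PFU/mL / 1.9773 × 10^5 = 3.03 × 10^3 PFU/mL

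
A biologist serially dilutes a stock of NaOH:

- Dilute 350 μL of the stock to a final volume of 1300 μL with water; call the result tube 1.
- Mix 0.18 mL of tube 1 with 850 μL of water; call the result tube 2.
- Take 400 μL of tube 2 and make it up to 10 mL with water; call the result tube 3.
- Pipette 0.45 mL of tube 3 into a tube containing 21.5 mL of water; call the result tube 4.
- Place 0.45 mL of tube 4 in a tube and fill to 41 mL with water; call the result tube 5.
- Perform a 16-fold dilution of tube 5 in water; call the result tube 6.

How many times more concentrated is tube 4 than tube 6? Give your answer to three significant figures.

1.46 × 10^3

Step 1: 350 μL brought to 1300 μL → factor 1300/350 = 3.7143
Step 2: 0.18 mL + 850 μL = 1.03 mL total → factor 1.03/0.18 = 5.7222
Step 3: 400 μL brought to 10 mL → factor 10000/400 = 25
Step 4: 0.45 mL + 21.5 mL = 21.95 mL total → factor 21.95/0.45 = 48.778
Step 5: 0.45 mL brought to 41 mL → factor 41/0.45 = 91.111
Step 6: 16-fold → factor 16
Dilution factor to tube 4 = 25918; to tube 6 = 3.7783 × 10^7
[tube 4]/[tube 6] = (factor to tube 6)/(factor to tube 4) = 3.7783 × 10^7/25918 = 1.46 × 10^3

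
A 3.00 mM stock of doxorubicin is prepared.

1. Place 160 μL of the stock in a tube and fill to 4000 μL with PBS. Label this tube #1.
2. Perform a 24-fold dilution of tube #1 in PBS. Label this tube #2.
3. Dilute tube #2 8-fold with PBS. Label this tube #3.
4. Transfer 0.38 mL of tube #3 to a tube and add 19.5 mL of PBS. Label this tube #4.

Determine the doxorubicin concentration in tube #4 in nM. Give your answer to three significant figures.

11.9 nM

Step 1: 160 μL brought to 4000 μL → factor 4000/160 = 25
Step 2: 24-fold → factor 24
Step 3: 8-fold → factor 8
Step 4: 0.38 mL + 19.5 mL = 19.88 mL total → factor 19.88/0.38 = 52.316
Overall dilution factor = 25 × 24 × 8 × 52.316 = 2.5112 × 10^5
Final = 3.00 mM / 2.5112 × 10^5 = 1.195 × 10^-5 mM = 11.9 nM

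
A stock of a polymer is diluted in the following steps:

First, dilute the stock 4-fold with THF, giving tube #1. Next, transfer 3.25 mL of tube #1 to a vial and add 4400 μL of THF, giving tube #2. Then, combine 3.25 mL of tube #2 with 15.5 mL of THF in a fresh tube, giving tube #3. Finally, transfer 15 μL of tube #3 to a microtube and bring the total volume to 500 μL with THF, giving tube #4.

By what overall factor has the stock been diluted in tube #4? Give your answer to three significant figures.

Step 1: 4-fold → factor 4
Step 2: 3.25 mL + 4400 μL = 7.65 mL total → factor 7.65/3.25 = 2.3538
Step 3: 3.25 mL + 15.5 mL = 18.75 mL total → factor 18.75/3.25 = 5.7692
Step 4: 15 μL brought to 500 μL → factor 500/15 = 33.333
Overall dilution factor = 4 × 2.3538 × 5.7692 × 33.333 = 1810.7

1.81 × 10^3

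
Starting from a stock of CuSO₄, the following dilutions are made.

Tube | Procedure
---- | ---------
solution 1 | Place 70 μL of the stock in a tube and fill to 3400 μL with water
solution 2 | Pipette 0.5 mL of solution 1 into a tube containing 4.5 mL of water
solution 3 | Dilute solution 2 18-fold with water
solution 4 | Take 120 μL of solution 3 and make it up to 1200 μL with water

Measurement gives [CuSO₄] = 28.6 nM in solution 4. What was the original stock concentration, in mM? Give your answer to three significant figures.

Step 1: 70 μL brought to 3400 μL → factor 3400/70 = 48.571
Step 2: 0.5 mL + 4.5 mL = 5 mL total → factor 5/0.5 = 10
Step 3: 18-fold → factor 18
Step 4: 120 μL brought to 1200 μL → factor 1200/120 = 10
Overall dilution factor = 48.571 × 10 × 18 × 10 = 87429
Stock = 28.6 nM × 87429 = 2.500 × 10^6 nM = 2.50 mM

2.50 mM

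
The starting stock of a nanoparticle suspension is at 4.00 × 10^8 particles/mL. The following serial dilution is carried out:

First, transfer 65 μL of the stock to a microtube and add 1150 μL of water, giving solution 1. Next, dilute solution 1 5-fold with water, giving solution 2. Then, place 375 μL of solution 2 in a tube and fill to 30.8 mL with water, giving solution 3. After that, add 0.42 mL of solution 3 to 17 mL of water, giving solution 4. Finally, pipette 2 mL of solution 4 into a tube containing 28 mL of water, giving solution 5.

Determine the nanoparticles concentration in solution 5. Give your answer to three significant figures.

Step 1: 65 μL + 1150 μL = 1215 μL total → factor 1215/65 = 18.692
Step 2: 5-fold → factor 5
Step 3: 375 μL brought to 30.8 mL → factor 30800/375 = 82.133
Step 4: 0.42 mL + 17 mL = 17.42 mL total → factor 17.42/0.42 = 41.476
Step 5: 2 mL + 28 mL = 30 mL total → factor 30/2 = 15
Overall dilution factor = 18.692 × 5 × 82.133 × 41.476 × 15 = 4.7758 × 10^6
Final = 4.00 × 10^8 particles/mL / 4.7758 × 10^6 = 83.8 particles/mL

83.8 particles/mL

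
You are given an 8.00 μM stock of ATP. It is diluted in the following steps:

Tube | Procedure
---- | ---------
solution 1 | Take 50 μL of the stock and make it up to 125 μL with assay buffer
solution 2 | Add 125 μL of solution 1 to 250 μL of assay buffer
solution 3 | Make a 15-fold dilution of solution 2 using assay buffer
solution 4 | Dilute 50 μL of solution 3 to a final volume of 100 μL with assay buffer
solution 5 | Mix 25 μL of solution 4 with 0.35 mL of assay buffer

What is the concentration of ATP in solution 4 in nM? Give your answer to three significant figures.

35.6 nM

Step 1: 50 μL brought to 125 μL → factor 125/50 = 2.5
Step 2: 125 μL + 250 μL = 375 μL total → factor 375/125 = 3
Step 3: 15-fold → factor 15
Step 4: 50 μL brought to 100 μL → factor 100/50 = 2
Dilution factor through solution 4 = 2.5 × 3 × 15 × 2 = 225
[solution 4] = 8.00 μM / 225 = 0.03556 μM = 35.6 nM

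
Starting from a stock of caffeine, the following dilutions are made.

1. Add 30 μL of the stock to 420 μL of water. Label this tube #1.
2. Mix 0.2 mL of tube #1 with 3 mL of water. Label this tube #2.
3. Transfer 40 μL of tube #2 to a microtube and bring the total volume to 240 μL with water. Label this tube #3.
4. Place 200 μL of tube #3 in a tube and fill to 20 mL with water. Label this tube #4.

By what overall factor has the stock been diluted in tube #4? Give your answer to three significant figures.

Step 1: 30 μL + 420 μL = 450 μL total → factor 450/30 = 15
Step 2: 0.2 mL + 3 mL = 3.2 mL total → factor 3.2/0.2 = 16
Step 3: 40 μL brought to 240 μL → factor 240/40 = 6
Step 4: 200 μL brought to 20 mL → factor 20000/200 = 100
Overall dilution factor = 15 × 16 × 6 × 100 = 1.44 × 10^5

1.44 × 10^5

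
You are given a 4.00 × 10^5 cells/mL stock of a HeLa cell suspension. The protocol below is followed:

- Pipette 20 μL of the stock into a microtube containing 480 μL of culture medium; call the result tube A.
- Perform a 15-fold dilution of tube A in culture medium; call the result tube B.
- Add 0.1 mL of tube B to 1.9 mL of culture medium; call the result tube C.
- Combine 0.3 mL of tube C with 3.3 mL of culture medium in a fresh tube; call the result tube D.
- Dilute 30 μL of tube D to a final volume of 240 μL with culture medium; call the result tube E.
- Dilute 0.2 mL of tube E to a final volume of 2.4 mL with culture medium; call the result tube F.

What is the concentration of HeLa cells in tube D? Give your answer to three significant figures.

4.44 cells/mL

Step 1: 20 μL + 480 μL = 500 μL total → factor 500/20 = 25
Step 2: 15-fold → factor 15
Step 3: 0.1 mL + 1.9 mL = 2 mL total → factor 2/0.1 = 20
Step 4: 0.3 mL + 3.3 mL = 3.6 mL total → factor 3.6/0.3 = 12
Dilution factor through tube D = 25 × 15 × 20 × 12 = 90000
[tube D] = 4.00 × 10^5 cells/mL / 90000 = 4.44 cells/mL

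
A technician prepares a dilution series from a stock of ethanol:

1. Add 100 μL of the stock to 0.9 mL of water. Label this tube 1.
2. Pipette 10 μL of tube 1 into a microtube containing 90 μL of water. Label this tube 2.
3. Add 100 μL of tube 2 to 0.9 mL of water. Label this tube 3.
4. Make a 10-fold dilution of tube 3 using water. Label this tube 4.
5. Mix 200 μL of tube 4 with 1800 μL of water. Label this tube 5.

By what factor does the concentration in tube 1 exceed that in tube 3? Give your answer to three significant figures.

100

Step 1: 100 μL + 0.9 mL = 1000 μL total → factor 1000/100 = 10
Step 2: 10 μL + 90 μL = 100 μL total → factor 100/10 = 10
Step 3: 100 μL + 0.9 mL = 1000 μL total → factor 1000/100 = 10
Dilution factor to tube 1 = 10; to tube 3 = 1000
[tube 1]/[tube 3] = (factor to tube 3)/(factor to tube 1) = 1000/10 = 100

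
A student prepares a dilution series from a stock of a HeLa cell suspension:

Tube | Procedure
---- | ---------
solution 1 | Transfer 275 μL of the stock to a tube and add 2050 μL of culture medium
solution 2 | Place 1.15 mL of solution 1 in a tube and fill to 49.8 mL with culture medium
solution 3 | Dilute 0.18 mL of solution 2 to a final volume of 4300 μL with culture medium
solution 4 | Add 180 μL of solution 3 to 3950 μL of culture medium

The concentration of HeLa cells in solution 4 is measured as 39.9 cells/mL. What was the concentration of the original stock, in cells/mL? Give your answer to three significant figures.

Step 1: 275 μL + 2050 μL = 2325 μL total → factor 2325/275 = 8.4545
Step 2: 1.15 mL brought to 49.8 mL → factor 49.8/1.15 = 43.304
Step 3: 0.18 mL brought to 4300 μL → factor 4.3/0.18 = 23.889
Step 4: 180 μL + 3950 μL = 4130 μL total → factor 4130/180 = 22.944
Overall dilution factor = 8.4545 × 43.304 × 23.889 × 22.944 = 2.0068 × 10^5
Stock = 39.9 cells/mL × 2.0068 × 10^5 = 8.01 × 10^6 cells/mL

8.01 × 10^6 cells/mL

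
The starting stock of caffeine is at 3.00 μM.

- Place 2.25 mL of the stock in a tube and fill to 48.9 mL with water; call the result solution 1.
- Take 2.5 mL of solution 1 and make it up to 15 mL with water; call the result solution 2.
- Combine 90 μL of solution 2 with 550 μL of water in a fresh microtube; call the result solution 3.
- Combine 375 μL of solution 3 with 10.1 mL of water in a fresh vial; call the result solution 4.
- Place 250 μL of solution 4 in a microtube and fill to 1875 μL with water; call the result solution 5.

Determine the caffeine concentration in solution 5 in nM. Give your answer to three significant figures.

Step 1: 2.25 mL brought to 48.9 mL → factor 48.9/2.25 = 21.733
Step 2: 2.5 mL brought to 15 mL → factor 15/2.5 = 6
Step 3: 90 μL + 550 μL = 640 μL total → factor 640/90 = 7.1111
Step 4: 375 μL + 10.1 mL = 10475 μL total → factor 10475/375 = 27.933
Step 5: 250 μL brought to 1875 μL → factor 1875/250 = 7.5
Overall dilution factor = 21.733 × 6 × 7.1111 × 27.933 × 7.5 = 1.9427 × 10^5
Final = 3.00 μM / 1.9427 × 10^5 = 1.544 × 10^-5 μM = 0.0154 nM

0.0154 nM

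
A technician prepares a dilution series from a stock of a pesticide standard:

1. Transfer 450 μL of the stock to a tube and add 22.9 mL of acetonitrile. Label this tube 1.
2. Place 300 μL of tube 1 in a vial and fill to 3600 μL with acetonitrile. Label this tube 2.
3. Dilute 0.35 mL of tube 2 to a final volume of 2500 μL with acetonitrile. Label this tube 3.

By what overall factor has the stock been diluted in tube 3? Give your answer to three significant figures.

Step 1: 450 μL + 22.9 mL = 23350 μL total → factor 23350/450 = 51.889
Step 2: 300 μL brought to 3600 μL → factor 3600/300 = 12
Step 3: 0.35 mL brought to 2500 μL → factor 2.5/0.35 = 7.1429
Overall dilution factor = 51.889 × 12 × 7.1429 = 4447.6

4.45 × 10^3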